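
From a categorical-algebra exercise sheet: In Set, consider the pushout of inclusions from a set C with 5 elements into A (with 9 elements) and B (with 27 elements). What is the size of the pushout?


The pushout A +_C B identifies the images of C in A and B.
|A +_C B| = |A| + |B| - |C| (for injections).
= 9 + 27 - 5 = 31

31


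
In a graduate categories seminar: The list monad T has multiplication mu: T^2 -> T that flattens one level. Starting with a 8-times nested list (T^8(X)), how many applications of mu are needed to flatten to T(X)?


Each application of mu: T^2 -> T removes one layer of nesting.
Starting at depth 8 (i.e., T^8(X)), we need to reach T(X).
Number of mu applications = 8 - 1 = 7

7


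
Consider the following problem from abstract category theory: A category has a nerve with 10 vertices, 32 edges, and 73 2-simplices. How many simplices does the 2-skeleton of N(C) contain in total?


The 2-skeleton of the nerve N(C) consists of simplices in dimensions 0, 1, 2:
  |N(C)_0| = 10 (objects)
  |N(C)_1| = 32 (morphisms)
  |N(C)_2| = 73 (composable pairs)
Total = 10 + 32 + 73 = 115

115


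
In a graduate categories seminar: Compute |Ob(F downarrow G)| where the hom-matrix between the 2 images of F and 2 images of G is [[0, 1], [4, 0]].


Objects of (F downarrow G) are triples (a, b, h: F(a)->G(b)).
The count equals the sum of all entries in the hom-matrix.
sum(row 0) = 1
sum(row 1) = 4
Grand total = 5

5


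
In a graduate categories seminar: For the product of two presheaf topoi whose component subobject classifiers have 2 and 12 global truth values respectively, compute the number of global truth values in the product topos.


In a product of presheaf topoi E_1 x E_2, the subobject classifier
is Omega = Omega_1 x Omega_2 (componentwise), so
|Omega(top)| = |Omega_1(top_1)| * |Omega_2(top_2)|.
= 2 * 12 = 24.

24


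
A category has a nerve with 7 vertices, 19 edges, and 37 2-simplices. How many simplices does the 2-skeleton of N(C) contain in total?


The 2-skeleton of the nerve N(C) consists of simplices in dimensions 0, 1, 2:
  |N(C)_0| = 7 (objects)
  |N(C)_1| = 19 (morphisms)
  |N(C)_2| = 37 (composable pairs)
Total = 7 + 19 + 37 = 63

63


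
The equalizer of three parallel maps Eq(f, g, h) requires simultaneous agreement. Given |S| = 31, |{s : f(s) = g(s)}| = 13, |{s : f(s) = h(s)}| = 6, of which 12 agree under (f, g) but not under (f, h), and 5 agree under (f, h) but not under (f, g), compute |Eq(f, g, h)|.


Eq(f, g, h) is the triple-agreement set: points in S where all three
maps take the same value. Using inclusion-exclusion on the pairwise data:
Pair (f, g) agrees on 13 points; pair (f, h) on 6 points.
Points agreeing under (f, g) but not (f, h) = 12; under (f, h) but not (f, g) = 5.
Triple-agreement = agreement-in-(f, g) minus points that agree under (f, g) but not (f, h):
|Eq(f, g, h)| = 13 - 12 = 1
(cross-check via (f, h): 6 - 5 = 1.)

1


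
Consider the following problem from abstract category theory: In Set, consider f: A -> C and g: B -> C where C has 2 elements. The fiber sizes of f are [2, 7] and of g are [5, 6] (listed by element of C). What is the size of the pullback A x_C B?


The pullback A x_C B consists of pairs (a, b) with f(a) = g(b).
For each element c in C, the fiber product has |f^-1(c)| * |g^-1(c)| elements.
Summing over C: 2 * 5 + 7 * 6
= 10 + 42 = 52

52


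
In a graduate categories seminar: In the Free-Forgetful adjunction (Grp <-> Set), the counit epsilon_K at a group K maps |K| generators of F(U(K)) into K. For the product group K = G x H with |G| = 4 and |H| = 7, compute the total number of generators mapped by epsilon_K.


The counit epsilon_K: F(U(K)) -> K of the Free-Forgetful adjunction
maps |K| generators of F(U(K)) into K. For K = G x H (the product group),
|G x H| = |G| * |H|.
Total generators mapped = 4 * 7 = 28.

28


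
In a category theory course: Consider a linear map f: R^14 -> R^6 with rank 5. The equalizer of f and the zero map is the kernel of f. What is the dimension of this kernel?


The equalizer of f and the zero map is ker(f).
By the rank-nullity theorem: dim(ker(f)) = dim(domain) - rank(f).
dim(ker(f)) = 14 - 5 = 9

9


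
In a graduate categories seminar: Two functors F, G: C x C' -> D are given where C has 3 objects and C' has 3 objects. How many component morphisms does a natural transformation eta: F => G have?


A natural transformation eta: F => G assigns one component morphism per
object of the domain category.
The domain is the product category C x C', so
|Ob(C x C')| = |Ob(C)| * |Ob(C')| = 3 * 3 = 9.
Therefore eta has 9 component morphisms.

9


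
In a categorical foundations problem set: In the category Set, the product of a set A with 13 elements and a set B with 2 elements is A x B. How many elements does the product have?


In Set, the product A x B is the Cartesian product.
By the universal property, |A x B| = |A| * |B|.
|A x B| = 13 * 2 = 26

26


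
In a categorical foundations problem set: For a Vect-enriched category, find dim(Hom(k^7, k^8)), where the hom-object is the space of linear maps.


In Vect-enriched categories, Hom(k^n, k^m) is the space of m x n matrices.
dim(Hom(k^7, k^8)) = 8 * 7 = 56

56


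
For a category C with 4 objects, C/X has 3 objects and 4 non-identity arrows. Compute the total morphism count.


In the slice category C/X, objects are morphisms to X.
Identity morphisms: 3 (one per object of C/X).
Non-identity morphisms: 4.
Total = 3 + 4 = 7

7


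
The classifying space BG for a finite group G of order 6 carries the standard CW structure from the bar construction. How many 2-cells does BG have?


In the bar-construction CW model of BG, the n-cells are indexed by
n-tuples [g_1|...|g_n] of non-identity elements of G (degenerate
simplices with some g_i = e do not contribute cells), so there are
(|G| - 1)^n n-cells.
For dim = 2 with |G| = 6:
cells = (6 - 1)^2 = 5^2 = 25

25


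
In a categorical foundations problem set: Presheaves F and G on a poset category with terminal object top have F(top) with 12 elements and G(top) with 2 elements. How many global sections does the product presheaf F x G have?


Global sections of a presheaf on a poset with terminal top satisfy
Gamma(H) ~ H(top). Presheaves admit pointwise products, so
(F x G)(top) = F(top) x G(top) (Cartesian product).
|Gamma(F x G)| = |F(top)| * |G(top)| = 12 * 2 = 24.

24


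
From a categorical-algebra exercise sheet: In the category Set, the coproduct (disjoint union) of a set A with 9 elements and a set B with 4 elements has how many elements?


In Set, the coproduct A + B is the disjoint union.
|A + B| = |A| + |B| = 9 + 4 = 13

13


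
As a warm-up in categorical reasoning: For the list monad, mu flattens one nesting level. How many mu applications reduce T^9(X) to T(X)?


Each application of mu: T^2 -> T removes one layer of nesting.
Starting at depth 9 (i.e., T^9(X)), we need to reach T(X).
Number of mu applications = 9 - 1 = 8

8


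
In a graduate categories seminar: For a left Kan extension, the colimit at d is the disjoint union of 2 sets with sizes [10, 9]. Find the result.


Pointwise, the left Kan extension (Lan_F H)(d) is the colimit, indexed
by the comma category (F downarrow d), of H composed with the
projection (F downarrow d) -> C. Here that colimit is given
as a coproduct (disjoint union) of sets, so its cardinality is the
sum of the sizes of the summands.
Coproduct of sets with sizes: 10 + 9
= 19

19


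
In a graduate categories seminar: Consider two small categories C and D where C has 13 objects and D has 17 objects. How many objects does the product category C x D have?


The product category C x D has objects that are pairs (c, d).
Number of pairs = |Ob(C)| * |Ob(D)| = 13 * 17 = 221

221


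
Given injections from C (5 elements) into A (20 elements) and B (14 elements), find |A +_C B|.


The pushout A +_C B identifies the images of C in A and B.
|A +_C B| = |A| + |B| - |C| (for injections).
= 20 + 14 - 5 = 29

29


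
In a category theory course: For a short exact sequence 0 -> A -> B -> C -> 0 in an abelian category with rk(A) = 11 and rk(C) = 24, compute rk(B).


For a short exact sequence 0 -> A -> B -> C -> 0,
rank is additive: rank(B) = rank(A) + rank(C).
rank(B) = 11 + 24 = 35

35


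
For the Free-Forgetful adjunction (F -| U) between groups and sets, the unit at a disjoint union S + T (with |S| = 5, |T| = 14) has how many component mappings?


The unit eta_X: X -> U(F(X)) of the Free-Forgetful adjunction
maps each element of X to a generator of F(X). For X = S + T (disjoint
union in Set), |S + T| = |S| + |T|.
Total mappings = 5 + 14 = 19.

19


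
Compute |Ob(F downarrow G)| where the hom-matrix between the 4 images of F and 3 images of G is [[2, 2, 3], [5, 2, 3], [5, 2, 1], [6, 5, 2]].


Objects of (F downarrow G) are triples (a, b, h: F(a)->G(b)).
The count equals the sum of all entries in the hom-matrix.
sum(row 0) = 7
sum(row 1) = 10
sum(row 2) = 8
sum(row 3) = 13
Grand total = 38

38


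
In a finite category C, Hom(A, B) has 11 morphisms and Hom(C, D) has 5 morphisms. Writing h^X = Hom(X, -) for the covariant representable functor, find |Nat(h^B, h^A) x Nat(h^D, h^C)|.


By the Yoneda lemma, Nat(h^B, h^A) is isomorphic to Hom(A, B),
so |Nat(h^B, h^A)| = |Hom(A, B)| and |Nat(h^D, h^C)| = |Hom(C, D)|.
|Hom(A, B)| = 11, |Hom(C, D)| = 5.
|Nat(h^B, h^A) x Nat(h^D, h^C)| = 11 * 5 = 55

55


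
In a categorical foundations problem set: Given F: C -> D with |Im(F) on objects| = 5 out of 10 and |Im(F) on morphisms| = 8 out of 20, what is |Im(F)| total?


The image of F consists of distinct objects and distinct morphisms.
|Im(F)| on objects = 5
|Im(F)| on morphisms = 8
Total image cardinality = 5 + 8 = 13

13


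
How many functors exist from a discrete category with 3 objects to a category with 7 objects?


A functor from a discrete category C to D is determined by
where each object maps. Each of the 3 objects of C can map
to any of the 7 objects of D independently.
Number of functors = 7^3 = 343

343


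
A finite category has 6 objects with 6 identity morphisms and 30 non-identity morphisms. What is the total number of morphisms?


Each object has an identity morphism, giving 6 identities.
Adding the 30 non-identity morphisms:
Total = 6 + 30 = 36

36


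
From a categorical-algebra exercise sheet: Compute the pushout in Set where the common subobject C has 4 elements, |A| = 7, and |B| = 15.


The pushout A +_C B identifies the images of C in A and B.
|A +_C B| = |A| + |B| - |C| (for injections).
= 7 + 15 - 4 = 18

18


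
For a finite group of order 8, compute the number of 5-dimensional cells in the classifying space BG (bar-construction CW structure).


In the bar-construction CW model of BG, the n-cells are indexed by
n-tuples [g_1|...|g_n] of non-identity elements of G (degenerate
simplices with some g_i = e do not contribute cells), so there are
(|G| - 1)^n n-cells.
For dim = 5 with |G| = 8:
cells = (8 - 1)^5 = 7^5 = 16807

16807


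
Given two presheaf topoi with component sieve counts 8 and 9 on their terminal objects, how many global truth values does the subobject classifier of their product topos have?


In a product of presheaf topoi E_1 x E_2, the subobject classifier
is Omega = Omega_1 x Omega_2 (componentwise), so
|Omega(top)| = |Omega_1(top_1)| * |Omega_2(top_2)|.
= 8 * 9 = 72.

72


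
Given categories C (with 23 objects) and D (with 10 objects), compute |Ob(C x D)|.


The product category C x D has objects that are pairs (c, d).
Number of pairs = |Ob(C)| * |Ob(D)| = 23 * 10 = 230

230


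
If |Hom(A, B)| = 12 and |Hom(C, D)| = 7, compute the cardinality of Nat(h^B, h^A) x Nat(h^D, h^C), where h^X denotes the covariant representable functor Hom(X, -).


By the Yoneda lemma, Nat(h^B, h^A) is isomorphic to Hom(A, B),
so |Nat(h^B, h^A)| = |Hom(A, B)| and |Nat(h^D, h^C)| = |Hom(C, D)|.
|Hom(A, B)| = 12, |Hom(C, D)| = 7.
|Nat(h^B, h^A) x Nat(h^D, h^C)| = 12 * 7 = 84

84


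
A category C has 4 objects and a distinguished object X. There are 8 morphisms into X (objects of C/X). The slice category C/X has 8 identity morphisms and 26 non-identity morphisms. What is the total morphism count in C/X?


In the slice category C/X, objects are morphisms to X.
Identity morphisms: 8 (one per object of C/X).
Non-identity morphisms: 26.
Total = 8 + 26 = 34

34


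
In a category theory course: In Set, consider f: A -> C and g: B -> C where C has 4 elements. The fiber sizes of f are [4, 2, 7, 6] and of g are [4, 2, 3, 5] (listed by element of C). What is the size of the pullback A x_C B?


The pullback A x_C B consists of pairs (a, b) with f(a) = g(b).
For each element c in C, the fiber product has |f^-1(c)| * |g^-1(c)| elements.
Summing over C: 4 * 4 + 2 * 2 + 7 * 3 + 6 * 5
= 16 + 4 + 21 + 30 = 71

71


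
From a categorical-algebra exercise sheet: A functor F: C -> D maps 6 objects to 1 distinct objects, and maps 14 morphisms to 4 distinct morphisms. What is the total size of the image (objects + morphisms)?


The image of F consists of distinct objects and distinct morphisms.
|Im(F)| on objects = 1
|Im(F)| on morphisms = 4
Total image cardinality = 1 + 4 = 5

5


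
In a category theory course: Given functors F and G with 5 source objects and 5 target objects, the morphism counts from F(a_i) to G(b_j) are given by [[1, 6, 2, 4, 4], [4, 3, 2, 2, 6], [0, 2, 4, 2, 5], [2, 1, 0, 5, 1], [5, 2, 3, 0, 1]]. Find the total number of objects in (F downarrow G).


Objects of (F downarrow G) are triples (a, b, h: F(a)->G(b)).
The count equals the sum of all entries in the hom-matrix.
sum(row 0) = 17
sum(row 1) = 17
sum(row 2) = 13
sum(row 3) = 9
sum(row 4) = 11
Grand total = 67

67


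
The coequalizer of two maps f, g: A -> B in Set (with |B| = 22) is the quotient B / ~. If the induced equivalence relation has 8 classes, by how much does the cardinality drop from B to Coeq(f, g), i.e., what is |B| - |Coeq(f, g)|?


The coequalizer Coeq(f, g) = B / ~ has one element per equivalence class.
|B| = 22, |Coeq(f, g)| = 8.
|B| - |Coeq(f, g)| = 22 - 8 = 14.

14


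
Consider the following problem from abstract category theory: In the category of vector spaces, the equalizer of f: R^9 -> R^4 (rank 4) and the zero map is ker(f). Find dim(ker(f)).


The equalizer of f and the zero map is ker(f).
By the rank-nullity theorem: dim(ker(f)) = dim(domain) - rank(f).
dim(ker(f)) = 9 - 4 = 5

5


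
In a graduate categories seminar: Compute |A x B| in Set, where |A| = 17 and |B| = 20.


In Set, the product A x B is the Cartesian product.
By the universal property, |A x B| = |A| * |B|.
|A x B| = 17 * 20 = 340

340


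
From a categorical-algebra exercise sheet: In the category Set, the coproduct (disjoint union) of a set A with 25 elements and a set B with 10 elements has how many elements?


In Set, the coproduct A + B is the disjoint union.
|A + B| = |A| + |B| = 25 + 10 = 35

35


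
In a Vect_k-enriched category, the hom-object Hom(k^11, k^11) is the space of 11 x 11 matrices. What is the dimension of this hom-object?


In Vect-enriched categories, Hom(k^n, k^m) is the space of m x n matrices.
dim(Hom(k^11, k^11)) = 11 * 11 = 121

121


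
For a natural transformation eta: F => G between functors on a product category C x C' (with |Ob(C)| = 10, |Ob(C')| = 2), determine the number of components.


A natural transformation eta: F => G assigns one component morphism per
object of the domain category.
The domain is the product category C x C', so
|Ob(C x C')| = |Ob(C)| * |Ob(C')| = 10 * 2 = 20.
Therefore eta has 20 component morphisms.

20


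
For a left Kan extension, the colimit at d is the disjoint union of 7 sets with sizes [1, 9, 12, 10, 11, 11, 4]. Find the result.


Pointwise, the left Kan extension (Lan_F H)(d) is the colimit, indexed
by the comma category (F downarrow d), of H composed with the
projection (F downarrow d) -> C. Here that colimit is given
as a coproduct (disjoint union) of sets, so its cardinality is the
sum of the sizes of the summands.
Coproduct of sets with sizes: 1 + 9 + 12 + 10 + 11 + 11 + 4
= 58

58


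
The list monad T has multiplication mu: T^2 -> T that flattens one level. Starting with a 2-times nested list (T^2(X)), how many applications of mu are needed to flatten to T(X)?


Each application of mu: T^2 -> T removes one layer of nesting.
Starting at depth 2 (i.e., T^2(X)), we need to reach T(X).
Number of mu applications = 2 - 1 = 1

1


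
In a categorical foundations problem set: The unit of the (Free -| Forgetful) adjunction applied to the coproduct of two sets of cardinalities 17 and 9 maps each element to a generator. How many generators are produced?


The unit eta_X: X -> U(F(X)) of the Free-Forgetful adjunction
maps each element of X to a generator of F(X). For X = S + T (disjoint
union in Set), |S + T| = |S| + |T|.
Total mappings = 17 + 9 = 26.

26


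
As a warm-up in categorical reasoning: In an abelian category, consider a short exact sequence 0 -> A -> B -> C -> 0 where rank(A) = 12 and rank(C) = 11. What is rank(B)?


For a short exact sequence 0 -> A -> B -> C -> 0,
rank is additive: rank(B) = rank(A) + rank(C).
rank(B) = 12 + 11 = 23

23


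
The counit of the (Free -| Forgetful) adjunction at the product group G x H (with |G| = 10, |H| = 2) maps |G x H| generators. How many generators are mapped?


The counit epsilon_K: F(U(K)) -> K of the Free-Forgetful adjunction
maps |K| generators of F(U(K)) into K. For K = G x H (the product group),
|G x H| = |G| * |H|.
Total generators mapped = 10 * 2 = 20.

20


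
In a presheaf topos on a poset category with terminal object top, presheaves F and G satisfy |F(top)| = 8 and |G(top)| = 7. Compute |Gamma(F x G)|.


Global sections of a presheaf on a poset with terminal top satisfy
Gamma(H) ~ H(top). Presheaves admit pointwise products, so
(F x G)(top) = F(top) x G(top) (Cartesian product).
|Gamma(F x G)| = |F(top)| * |G(top)| = 8 * 7 = 56.

56


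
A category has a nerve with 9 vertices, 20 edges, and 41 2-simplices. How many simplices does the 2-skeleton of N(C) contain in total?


The 2-skeleton of the nerve N(C) consists of simplices in dimensions 0, 1, 2:
  |N(C)_0| = 9 (objects)
  |N(C)_1| = 20 (morphisms)
  |N(C)_2| = 41 (composable pairs)
Total = 9 + 20 + 41 = 70

70


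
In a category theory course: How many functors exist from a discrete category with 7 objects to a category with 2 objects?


A functor from a discrete category C to D is determined by
where each object maps. Each of the 7 objects of C can map
to any of the 2 objects of D independently.
Number of functors = 2^7 = 128

128


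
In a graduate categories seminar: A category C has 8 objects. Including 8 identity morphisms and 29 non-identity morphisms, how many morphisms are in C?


Each object has an identity morphism, giving 8 identities.
Adding the 29 non-identity morphisms:
Total = 8 + 29 = 37

37


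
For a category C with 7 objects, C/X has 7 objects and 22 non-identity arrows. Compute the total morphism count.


In the slice category C/X, objects are morphisms to X.
Identity morphisms: 7 (one per object of C/X).
Non-identity morphisms: 22.
Total = 7 + 22 = 29

29


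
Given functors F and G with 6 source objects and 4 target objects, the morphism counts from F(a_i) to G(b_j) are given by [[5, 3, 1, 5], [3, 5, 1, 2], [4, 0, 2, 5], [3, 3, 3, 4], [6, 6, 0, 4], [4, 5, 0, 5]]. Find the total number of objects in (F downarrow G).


Objects of (F downarrow G) are triples (a, b, h: F(a)->G(b)).
The count equals the sum of all entries in the hom-matrix.
sum(row 0) = 14
sum(row 1) = 11
sum(row 2) = 11
sum(row 3) = 13
sum(row 4) = 16
sum(row 5) = 14
Grand total = 79

79


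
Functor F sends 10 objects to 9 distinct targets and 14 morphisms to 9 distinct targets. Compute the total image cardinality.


The image of F consists of distinct objects and distinct morphisms.
|Im(F)| on objects = 9
|Im(F)| on morphisms = 9
Total image cardinality = 9 + 9 = 18

18


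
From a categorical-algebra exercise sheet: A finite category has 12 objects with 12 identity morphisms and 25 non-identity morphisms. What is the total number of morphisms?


Each object has an identity morphism, giving 12 identities.
Adding the 25 non-identity morphisms:
Total = 12 + 25 = 37

37


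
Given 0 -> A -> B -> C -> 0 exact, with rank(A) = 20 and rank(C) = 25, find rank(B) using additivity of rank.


For a short exact sequence 0 -> A -> B -> C -> 0,
rank is additive: rank(B) = rank(A) + rank(C).
rank(B) = 20 + 25 = 45

45


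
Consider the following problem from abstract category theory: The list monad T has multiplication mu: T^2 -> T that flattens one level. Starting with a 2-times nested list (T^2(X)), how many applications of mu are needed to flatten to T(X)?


Each application of mu: T^2 -> T removes one layer of nesting.
Starting at depth 2 (i.e., T^2(X)), we need to reach T(X).
Number of mu applications = 2 - 1 = 1

1


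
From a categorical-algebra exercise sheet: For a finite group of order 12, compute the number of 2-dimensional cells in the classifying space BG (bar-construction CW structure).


In the bar-construction CW model of BG, the n-cells are indexed by
n-tuples [g_1|...|g_n] of non-identity elements of G (degenerate
simplices with some g_i = e do not contribute cells), so there are
(|G| - 1)^n n-cells.
For dim = 2 with |G| = 12:
cells = (12 - 1)^2 = 11^2 = 121

121


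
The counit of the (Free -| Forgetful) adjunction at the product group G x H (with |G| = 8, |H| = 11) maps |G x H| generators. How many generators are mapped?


The counit epsilon_K: F(U(K)) -> K of the Free-Forgetful adjunction
maps |K| generators of F(U(K)) into K. For K = G x H (the product group),
|G x H| = |G| * |H|.
Total generators mapped = 8 * 11 = 88.

88


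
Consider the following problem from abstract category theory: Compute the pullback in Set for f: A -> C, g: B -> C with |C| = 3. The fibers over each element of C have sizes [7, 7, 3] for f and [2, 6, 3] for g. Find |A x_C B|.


The pullback A x_C B consists of pairs (a, b) with f(a) = g(b).
For each element c in C, the fiber product has |f^-1(c)| * |g^-1(c)| elements.
Summing over C: 7 * 2 + 7 * 6 + 3 * 3
= 14 + 42 + 9 = 65

65


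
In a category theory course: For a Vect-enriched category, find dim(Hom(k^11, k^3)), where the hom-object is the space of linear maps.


In Vect-enriched categories, Hom(k^n, k^m) is the space of m x n matrices.
dim(Hom(k^11, k^3)) = 3 * 11 = 33

33


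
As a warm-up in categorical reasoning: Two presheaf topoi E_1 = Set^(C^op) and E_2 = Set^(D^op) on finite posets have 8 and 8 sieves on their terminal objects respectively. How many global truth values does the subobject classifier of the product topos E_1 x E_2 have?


In a product of presheaf topoi E_1 x E_2, the subobject classifier
is Omega = Omega_1 x Omega_2 (componentwise), so
|Omega(top)| = |Omega_1(top_1)| * |Omega_2(top_2)|.
= 8 * 8 = 64.

64


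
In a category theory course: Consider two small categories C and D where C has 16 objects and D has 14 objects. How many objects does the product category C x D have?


The product category C x D has objects that are pairs (c, d).
Number of pairs = |Ob(C)| * |Ob(D)| = 16 * 14 = 224

224


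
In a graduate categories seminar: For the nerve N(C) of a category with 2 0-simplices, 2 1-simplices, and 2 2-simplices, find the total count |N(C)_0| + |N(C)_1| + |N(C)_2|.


The 2-skeleton of the nerve N(C) consists of simplices in dimensions 0, 1, 2:
  |N(C)_0| = 2 (objects)
  |N(C)_1| = 2 (morphisms)
  |N(C)_2| = 2 (composable pairs)
Total = 2 + 2 + 2 = 6

6


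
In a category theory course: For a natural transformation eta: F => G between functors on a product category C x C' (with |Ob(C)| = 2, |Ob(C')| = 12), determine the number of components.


A natural transformation eta: F => G assigns one component morphism per
object of the domain category.
The domain is the product category C x C', so
|Ob(C x C')| = |Ob(C)| * |Ob(C')| = 2 * 12 = 24.
Therefore eta has 24 component morphisms.

24


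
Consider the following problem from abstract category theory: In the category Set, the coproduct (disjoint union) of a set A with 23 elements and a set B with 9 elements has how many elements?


In Set, the coproduct A + B is the disjoint union.
|A + B| = |A| + |B| = 23 + 9 = 32

32


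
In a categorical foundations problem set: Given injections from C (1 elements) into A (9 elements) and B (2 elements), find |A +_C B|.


The pushout A +_C B identifies the images of C in A and B.
|A +_C B| = |A| + |B| - |C| (for injections).
= 9 + 2 - 1 = 10

10


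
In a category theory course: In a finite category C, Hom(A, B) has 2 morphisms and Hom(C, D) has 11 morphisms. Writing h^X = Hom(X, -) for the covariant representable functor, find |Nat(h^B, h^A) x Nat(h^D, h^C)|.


By the Yoneda lemma, Nat(h^B, h^A) is isomorphic to Hom(A, B),
so |Nat(h^B, h^A)| = |Hom(A, B)| and |Nat(h^D, h^C)| = |Hom(C, D)|.
|Hom(A, B)| = 2, |Hom(C, D)| = 11.
|Nat(h^B, h^A) x Nat(h^D, h^C)| = 2 * 11 = 22

22


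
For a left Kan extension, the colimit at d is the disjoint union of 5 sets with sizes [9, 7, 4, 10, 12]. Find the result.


Pointwise, the left Kan extension (Lan_F H)(d) is the colimit, indexed
by the comma category (F downarrow d), of H composed with the
projection (F downarrow d) -> C. Here that colimit is given
as a coproduct (disjoint union) of sets, so its cardinality is the
sum of the sizes of the summands.
Coproduct of sets with sizes: 9 + 7 + 4 + 10 + 12
= 42

42


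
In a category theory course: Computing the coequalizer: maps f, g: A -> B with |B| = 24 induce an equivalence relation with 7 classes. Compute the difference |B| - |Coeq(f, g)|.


The coequalizer Coeq(f, g) = B / ~ has one element per equivalence class.
|B| = 24, |Coeq(f, g)| = 7.
|B| - |Coeq(f, g)| = 24 - 7 = 17.

17


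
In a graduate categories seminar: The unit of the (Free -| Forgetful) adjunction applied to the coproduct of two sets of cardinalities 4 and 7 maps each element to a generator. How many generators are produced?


The unit eta_X: X -> U(F(X)) of the Free-Forgetful adjunction
maps each element of X to a generator of F(X). For X = S + T (disjoint
union in Set), |S + T| = |S| + |T|.
Total mappings = 4 + 7 = 11.

11


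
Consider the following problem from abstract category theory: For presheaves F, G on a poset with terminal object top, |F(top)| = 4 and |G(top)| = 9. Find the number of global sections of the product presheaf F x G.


Global sections of a presheaf on a poset with terminal top satisfy
Gamma(H) ~ H(top). Presheaves admit pointwise products, so
(F x G)(top) = F(top) x G(top) (Cartesian product).
|Gamma(F x G)| = |F(top)| * |G(top)| = 4 * 9 = 36.

36


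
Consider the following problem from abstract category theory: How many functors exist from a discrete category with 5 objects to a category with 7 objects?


A functor from a discrete category C to D is determined by
where each object maps. Each of the 5 objects of C can map
to any of the 7 objects of D independently.
Number of functors = 7^5 = 16807

16807


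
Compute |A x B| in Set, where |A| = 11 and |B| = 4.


In Set, the product A x B is the Cartesian product.
By the universal property, |A x B| = |A| * |B|.
|A x B| = 11 * 4 = 44

44


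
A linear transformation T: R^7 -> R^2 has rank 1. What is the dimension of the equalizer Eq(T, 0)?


The equalizer of f and the zero map is ker(f).
By the rank-nullity theorem: dim(ker(f)) = dim(domain) - rank(f).
dim(ker(f)) = 7 - 1 = 6

6


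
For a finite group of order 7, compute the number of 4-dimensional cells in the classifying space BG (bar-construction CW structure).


In the bar-construction CW model of BG, the n-cells are indexed by
n-tuples [g_1|...|g_n] of non-identity elements of G (degenerate
simplices with some g_i = e do not contribute cells), so there are
(|G| - 1)^n n-cells.
For dim = 4 with |G| = 7:
cells = (7 - 1)^4 = 6^4 = 1296

1296


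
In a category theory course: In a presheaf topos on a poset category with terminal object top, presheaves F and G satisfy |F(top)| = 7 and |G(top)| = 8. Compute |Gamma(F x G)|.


Global sections of a presheaf on a poset with terminal top satisfy
Gamma(H) ~ H(top). Presheaves admit pointwise products, so
(F x G)(top) = F(top) x G(top) (Cartesian product).
|Gamma(F x G)| = |F(top)| * |G(top)| = 7 * 8 = 56.

56


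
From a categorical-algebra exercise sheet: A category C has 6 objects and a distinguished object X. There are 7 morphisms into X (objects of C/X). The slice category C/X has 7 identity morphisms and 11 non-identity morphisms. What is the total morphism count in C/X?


In the slice category C/X, objects are morphisms to X.
Identity morphisms: 7 (one per object of C/X).
Non-identity morphisms: 11.
Total = 7 + 11 = 18

18


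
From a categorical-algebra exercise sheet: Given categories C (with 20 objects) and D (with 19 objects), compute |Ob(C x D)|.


The product category C x D has objects that are pairs (c, d).
Number of pairs = |Ob(C)| * |Ob(D)| = 20 * 19 = 380

380


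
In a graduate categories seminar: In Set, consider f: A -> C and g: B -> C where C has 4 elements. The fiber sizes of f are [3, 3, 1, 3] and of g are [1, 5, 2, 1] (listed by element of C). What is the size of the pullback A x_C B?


The pullback A x_C B consists of pairs (a, b) with f(a) = g(b).
For each element c in C, the fiber product has |f^-1(c)| * |g^-1(c)| elements.
Summing over C: 3 * 1 + 3 * 5 + 1 * 2 + 3 * 1
= 3 + 15 + 2 + 3 = 23

23


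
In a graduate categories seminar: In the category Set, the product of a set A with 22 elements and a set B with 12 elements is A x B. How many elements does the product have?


In Set, the product A x B is the Cartesian product.
By the universal property, |A x B| = |A| * |B|.
|A x B| = 22 * 12 = 264

264


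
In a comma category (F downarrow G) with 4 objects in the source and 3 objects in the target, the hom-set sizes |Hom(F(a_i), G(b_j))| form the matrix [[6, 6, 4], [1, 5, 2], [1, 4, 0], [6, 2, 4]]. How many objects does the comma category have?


Objects of (F downarrow G) are triples (a, b, h: F(a)->G(b)).
The count equals the sum of all entries in the hom-matrix.
sum(row 0) = 16
sum(row 1) = 8
sum(row 2) = 5
sum(row 3) = 12
Grand total = 41

41


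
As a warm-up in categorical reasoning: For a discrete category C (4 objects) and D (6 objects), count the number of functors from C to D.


A functor from a discrete category C to D is determined by
where each object maps. Each of the 4 objects of C can map
to any of the 6 objects of D independently.
Number of functors = 6^4 = 1296

1296


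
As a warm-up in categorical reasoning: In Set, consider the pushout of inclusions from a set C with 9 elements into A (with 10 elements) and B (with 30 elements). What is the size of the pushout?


The pushout A +_C B identifies the images of C in A and B.
|A +_C B| = |A| + |B| - |C| (for injections).
= 10 + 30 - 9 = 31

31


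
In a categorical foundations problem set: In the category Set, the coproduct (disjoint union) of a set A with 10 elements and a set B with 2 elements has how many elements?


In Set, the coproduct A + B is the disjoint union.
|A + B| = |A| + |B| = 10 + 2 = 12

12


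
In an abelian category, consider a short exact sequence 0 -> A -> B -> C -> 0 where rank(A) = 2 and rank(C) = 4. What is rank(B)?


For a short exact sequence 0 -> A -> B -> C -> 0,
rank is additive: rank(B) = rank(A) + rank(C).
rank(B) = 2 + 4 = 6

6


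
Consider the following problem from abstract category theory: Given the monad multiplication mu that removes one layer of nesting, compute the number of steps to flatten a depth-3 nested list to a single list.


Each application of mu: T^2 -> T removes one layer of nesting.
Starting at depth 3 (i.e., T^3(X)), we need to reach T(X).
Number of mu applications = 3 - 1 = 2

2


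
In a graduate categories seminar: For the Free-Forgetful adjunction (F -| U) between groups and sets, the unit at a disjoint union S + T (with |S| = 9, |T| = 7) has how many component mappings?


The unit eta_X: X -> U(F(X)) of the Free-Forgetful adjunction
maps each element of X to a generator of F(X). For X = S + T (disjoint
union in Set), |S + T| = |S| + |T|.
Total mappings = 9 + 7 = 16.

16


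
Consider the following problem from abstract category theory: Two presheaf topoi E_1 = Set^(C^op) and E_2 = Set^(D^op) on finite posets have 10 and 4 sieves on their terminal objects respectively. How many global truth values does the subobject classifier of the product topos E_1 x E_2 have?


In a product of presheaf topoi E_1 x E_2, the subobject classifier
is Omega = Omega_1 x Omega_2 (componentwise), so
|Omega(top)| = |Omega_1(top_1)| * |Omega_2(top_2)|.
= 10 * 4 = 40.

40


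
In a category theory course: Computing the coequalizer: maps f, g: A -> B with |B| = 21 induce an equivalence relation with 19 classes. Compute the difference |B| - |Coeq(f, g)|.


The coequalizer Coeq(f, g) = B / ~ has one element per equivalence class.
|B| = 21, |Coeq(f, g)| = 19.
|B| - |Coeq(f, g)| = 21 - 19 = 2.

2


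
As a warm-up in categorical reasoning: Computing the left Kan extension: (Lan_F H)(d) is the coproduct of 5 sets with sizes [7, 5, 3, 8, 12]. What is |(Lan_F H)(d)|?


Pointwise, the left Kan extension (Lan_F H)(d) is the colimit, indexed
by the comma category (F downarrow d), of H composed with the
projection (F downarrow d) -> C. Here that colimit is given
as a coproduct (disjoint union) of sets, so its cardinality is the
sum of the sizes of the summands.
Coproduct of sets with sizes: 7 + 5 + 3 + 8 + 12
= 35

35


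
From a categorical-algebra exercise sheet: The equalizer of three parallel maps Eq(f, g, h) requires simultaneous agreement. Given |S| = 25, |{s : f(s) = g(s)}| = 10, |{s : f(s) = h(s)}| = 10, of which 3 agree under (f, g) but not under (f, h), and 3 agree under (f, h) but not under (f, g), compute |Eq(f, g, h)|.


Eq(f, g, h) is the triple-agreement set: points in S where all three
maps take the same value. Using inclusion-exclusion on the pairwise data:
Pair (f, g) agrees on 10 points; pair (f, h) on 10 points.
Points agreeing under (f, g) but not (f, h) = 3; under (f, h) but not (f, g) = 3.
Triple-agreement = agreement-in-(f, g) minus points that agree under (f, g) but not (f, h):
|Eq(f, g, h)| = 10 - 3 = 7
(cross-check via (f, h): 10 - 3 = 7.)

7


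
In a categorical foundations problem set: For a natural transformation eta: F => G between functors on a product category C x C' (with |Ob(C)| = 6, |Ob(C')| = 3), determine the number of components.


A natural transformation eta: F => G assigns one component morphism per
object of the domain category.
The domain is the product category C x C', so
|Ob(C x C')| = |Ob(C)| * |Ob(C')| = 6 * 3 = 18.
Therefore eta has 18 component morphisms.

18


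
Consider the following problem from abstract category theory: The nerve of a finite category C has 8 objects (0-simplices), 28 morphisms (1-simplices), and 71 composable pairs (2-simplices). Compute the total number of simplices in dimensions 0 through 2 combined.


The 2-skeleton of the nerve N(C) consists of simplices in dimensions 0, 1, 2:
  |N(C)_0| = 8 (objects)
  |N(C)_1| = 28 (morphisms)
  |N(C)_2| = 71 (composable pairs)
Total = 8 + 28 + 71 = 107

107


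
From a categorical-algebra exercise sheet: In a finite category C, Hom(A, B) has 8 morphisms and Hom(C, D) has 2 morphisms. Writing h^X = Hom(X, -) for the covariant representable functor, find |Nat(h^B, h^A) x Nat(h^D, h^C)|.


By the Yoneda lemma, Nat(h^B, h^A) is isomorphic to Hom(A, B),
so |Nat(h^B, h^A)| = |Hom(A, B)| and |Nat(h^D, h^C)| = |Hom(C, D)|.
|Hom(A, B)| = 8, |Hom(C, D)| = 2.
|Nat(h^B, h^A) x Nat(h^D, h^C)| = 8 * 2 = 16

16


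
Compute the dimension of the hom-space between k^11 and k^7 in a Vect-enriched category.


In Vect-enriched categories, Hom(k^n, k^m) is the space of m x n matrices.
dim(Hom(k^11, k^7)) = 7 * 11 = 77

77


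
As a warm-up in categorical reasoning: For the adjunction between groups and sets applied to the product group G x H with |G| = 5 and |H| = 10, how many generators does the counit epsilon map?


The counit epsilon_K: F(U(K)) -> K of the Free-Forgetful adjunction
maps |K| generators of F(U(K)) into K. For K = G x H (the product group),
|G x H| = |G| * |H|.
Total generators mapped = 5 * 10 = 50.

50


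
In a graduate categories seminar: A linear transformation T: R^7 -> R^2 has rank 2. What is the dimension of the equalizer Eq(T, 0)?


The equalizer of f and the zero map is ker(f).
By the rank-nullity theorem: dim(ker(f)) = dim(domain) - rank(f).
dim(ker(f)) = 7 - 2 = 5

5


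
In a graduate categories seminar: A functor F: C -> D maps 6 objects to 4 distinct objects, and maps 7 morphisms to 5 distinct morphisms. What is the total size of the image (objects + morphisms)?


The image of F consists of distinct objects and distinct morphisms.
|Im(F)| on objects = 4
|Im(F)| on morphisms = 5
Total image cardinality = 4 + 5 = 9

9


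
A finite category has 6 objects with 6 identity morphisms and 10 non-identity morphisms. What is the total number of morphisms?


Each object has an identity morphism, giving 6 identities.
Adding the 10 non-identity morphisms:
Total = 6 + 10 = 16

16


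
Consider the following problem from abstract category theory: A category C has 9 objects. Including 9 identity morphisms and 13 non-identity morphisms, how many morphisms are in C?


Each object has an identity morphism, giving 9 identities.
Adding the 13 non-identity morphisms:
Total = 9 + 13 = 22

22


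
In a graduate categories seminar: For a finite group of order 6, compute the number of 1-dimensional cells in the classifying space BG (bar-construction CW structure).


In the bar-construction CW model of BG, the n-cells are indexed by
n-tuples [g_1|...|g_n] of non-identity elements of G (degenerate
simplices with some g_i = e do not contribute cells), so there are
(|G| - 1)^n n-cells.
For dim = 1 with |G| = 6:
cells = (6 - 1)^1 = 5^1 = 5

5


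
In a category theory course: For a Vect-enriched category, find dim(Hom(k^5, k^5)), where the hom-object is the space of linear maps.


In Vect-enriched categories, Hom(k^n, k^m) is the space of m x n matrices.
dim(Hom(k^5, k^5)) = 5 * 5 = 25

25


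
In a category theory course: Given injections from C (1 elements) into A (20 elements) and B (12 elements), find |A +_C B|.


The pushout A +_C B identifies the images of C in A and B.
|A +_C B| = |A| + |B| - |C| (for injections).
= 20 + 12 - 1 = 31

31


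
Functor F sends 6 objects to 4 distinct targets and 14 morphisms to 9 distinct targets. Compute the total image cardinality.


The image of F consists of distinct objects and distinct morphisms.
|Im(F)| on objects = 4
|Im(F)| on morphisms = 9
Total image cardinality = 4 + 9 = 13

13


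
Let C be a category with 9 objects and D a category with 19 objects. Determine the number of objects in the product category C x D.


The product category C x D has objects that are pairs (c, d).
Number of pairs = |Ob(C)| * |Ob(D)| = 9 * 19 = 171

171


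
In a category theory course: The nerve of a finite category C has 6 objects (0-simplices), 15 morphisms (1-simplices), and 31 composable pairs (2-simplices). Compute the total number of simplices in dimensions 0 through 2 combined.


The 2-skeleton of the nerve N(C) consists of simplices in dimensions 0, 1, 2:
  |N(C)_0| = 6 (objects)
  |N(C)_1| = 15 (morphisms)
  |N(C)_2| = 31 (composable pairs)
Total = 6 + 15 + 31 = 52

52


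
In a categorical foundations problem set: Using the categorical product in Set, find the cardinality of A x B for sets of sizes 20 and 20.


In Set, the product A x B is the Cartesian product.
By the universal property, |A x B| = |A| * |B|.
|A x B| = 20 * 20 = 400

400
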